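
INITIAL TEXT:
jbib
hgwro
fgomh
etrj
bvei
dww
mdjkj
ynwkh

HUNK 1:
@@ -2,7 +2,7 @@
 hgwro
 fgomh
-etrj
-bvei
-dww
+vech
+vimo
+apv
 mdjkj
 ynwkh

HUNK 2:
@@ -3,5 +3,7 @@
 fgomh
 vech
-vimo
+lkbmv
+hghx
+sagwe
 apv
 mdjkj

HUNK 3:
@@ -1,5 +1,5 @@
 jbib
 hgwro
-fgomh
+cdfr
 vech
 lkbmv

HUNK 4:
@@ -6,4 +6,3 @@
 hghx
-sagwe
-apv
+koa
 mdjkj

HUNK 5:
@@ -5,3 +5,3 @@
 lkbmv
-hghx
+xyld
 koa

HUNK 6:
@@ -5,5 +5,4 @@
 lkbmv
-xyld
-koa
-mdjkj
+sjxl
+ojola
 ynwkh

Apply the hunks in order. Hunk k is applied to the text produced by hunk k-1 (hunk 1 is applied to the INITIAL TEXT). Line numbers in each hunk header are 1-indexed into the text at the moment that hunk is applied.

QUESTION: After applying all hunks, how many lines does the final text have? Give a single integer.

Answer: 8

Derivation:
Hunk 1: at line 2 remove [etrj,bvei,dww] add [vech,vimo,apv] -> 8 lines: jbib hgwro fgomh vech vimo apv mdjkj ynwkh
Hunk 2: at line 3 remove [vimo] add [lkbmv,hghx,sagwe] -> 10 lines: jbib hgwro fgomh vech lkbmv hghx sagwe apv mdjkj ynwkh
Hunk 3: at line 1 remove [fgomh] add [cdfr] -> 10 lines: jbib hgwro cdfr vech lkbmv hghx sagwe apv mdjkj ynwkh
Hunk 4: at line 6 remove [sagwe,apv] add [koa] -> 9 lines: jbib hgwro cdfr vech lkbmv hghx koa mdjkj ynwkh
Hunk 5: at line 5 remove [hghx] add [xyld] -> 9 lines: jbib hgwro cdfr vech lkbmv xyld koa mdjkj ynwkh
Hunk 6: at line 5 remove [xyld,koa,mdjkj] add [sjxl,ojola] -> 8 lines: jbib hgwro cdfr vech lkbmv sjxl ojola ynwkh
Final line count: 8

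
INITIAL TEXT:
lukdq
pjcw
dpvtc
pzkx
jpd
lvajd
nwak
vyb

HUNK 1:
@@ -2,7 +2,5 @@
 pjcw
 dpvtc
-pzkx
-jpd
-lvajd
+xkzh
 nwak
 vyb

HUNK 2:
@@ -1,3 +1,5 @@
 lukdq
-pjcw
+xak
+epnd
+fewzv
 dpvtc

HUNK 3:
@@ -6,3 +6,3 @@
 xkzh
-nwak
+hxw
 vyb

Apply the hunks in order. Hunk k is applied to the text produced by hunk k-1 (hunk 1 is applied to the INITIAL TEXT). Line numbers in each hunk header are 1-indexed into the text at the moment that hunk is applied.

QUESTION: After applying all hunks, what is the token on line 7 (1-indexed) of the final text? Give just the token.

Hunk 1: at line 2 remove [pzkx,jpd,lvajd] add [xkzh] -> 6 lines: lukdq pjcw dpvtc xkzh nwak vyb
Hunk 2: at line 1 remove [pjcw] add [xak,epnd,fewzv] -> 8 lines: lukdq xak epnd fewzv dpvtc xkzh nwak vyb
Hunk 3: at line 6 remove [nwak] add [hxw] -> 8 lines: lukdq xak epnd fewzv dpvtc xkzh hxw vyb
Final line 7: hxw

Answer: hxw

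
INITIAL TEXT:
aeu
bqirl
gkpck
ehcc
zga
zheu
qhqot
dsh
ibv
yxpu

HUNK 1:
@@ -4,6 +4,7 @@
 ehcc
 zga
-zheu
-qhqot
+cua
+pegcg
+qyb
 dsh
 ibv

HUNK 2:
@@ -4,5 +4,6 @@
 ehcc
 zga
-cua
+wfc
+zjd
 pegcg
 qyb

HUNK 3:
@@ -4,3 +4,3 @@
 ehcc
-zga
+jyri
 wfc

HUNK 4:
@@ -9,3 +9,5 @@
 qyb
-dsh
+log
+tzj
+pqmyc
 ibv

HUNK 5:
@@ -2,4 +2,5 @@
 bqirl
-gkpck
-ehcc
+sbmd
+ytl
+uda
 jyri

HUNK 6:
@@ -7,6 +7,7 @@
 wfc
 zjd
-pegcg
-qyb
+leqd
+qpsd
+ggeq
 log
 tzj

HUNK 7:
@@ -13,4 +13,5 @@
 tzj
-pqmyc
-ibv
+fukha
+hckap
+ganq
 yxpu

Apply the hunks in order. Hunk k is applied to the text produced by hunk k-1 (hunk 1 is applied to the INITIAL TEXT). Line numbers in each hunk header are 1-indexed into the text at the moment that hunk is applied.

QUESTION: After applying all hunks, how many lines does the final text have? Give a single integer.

Hunk 1: at line 4 remove [zheu,qhqot] add [cua,pegcg,qyb] -> 11 lines: aeu bqirl gkpck ehcc zga cua pegcg qyb dsh ibv yxpu
Hunk 2: at line 4 remove [cua] add [wfc,zjd] -> 12 lines: aeu bqirl gkpck ehcc zga wfc zjd pegcg qyb dsh ibv yxpu
Hunk 3: at line 4 remove [zga] add [jyri] -> 12 lines: aeu bqirl gkpck ehcc jyri wfc zjd pegcg qyb dsh ibv yxpu
Hunk 4: at line 9 remove [dsh] add [log,tzj,pqmyc] -> 14 lines: aeu bqirl gkpck ehcc jyri wfc zjd pegcg qyb log tzj pqmyc ibv yxpu
Hunk 5: at line 2 remove [gkpck,ehcc] add [sbmd,ytl,uda] -> 15 lines: aeu bqirl sbmd ytl uda jyri wfc zjd pegcg qyb log tzj pqmyc ibv yxpu
Hunk 6: at line 7 remove [pegcg,qyb] add [leqd,qpsd,ggeq] -> 16 lines: aeu bqirl sbmd ytl uda jyri wfc zjd leqd qpsd ggeq log tzj pqmyc ibv yxpu
Hunk 7: at line 13 remove [pqmyc,ibv] add [fukha,hckap,ganq] -> 17 lines: aeu bqirl sbmd ytl uda jyri wfc zjd leqd qpsd ggeq log tzj fukha hckap ganq yxpu
Final line count: 17

Answer: 17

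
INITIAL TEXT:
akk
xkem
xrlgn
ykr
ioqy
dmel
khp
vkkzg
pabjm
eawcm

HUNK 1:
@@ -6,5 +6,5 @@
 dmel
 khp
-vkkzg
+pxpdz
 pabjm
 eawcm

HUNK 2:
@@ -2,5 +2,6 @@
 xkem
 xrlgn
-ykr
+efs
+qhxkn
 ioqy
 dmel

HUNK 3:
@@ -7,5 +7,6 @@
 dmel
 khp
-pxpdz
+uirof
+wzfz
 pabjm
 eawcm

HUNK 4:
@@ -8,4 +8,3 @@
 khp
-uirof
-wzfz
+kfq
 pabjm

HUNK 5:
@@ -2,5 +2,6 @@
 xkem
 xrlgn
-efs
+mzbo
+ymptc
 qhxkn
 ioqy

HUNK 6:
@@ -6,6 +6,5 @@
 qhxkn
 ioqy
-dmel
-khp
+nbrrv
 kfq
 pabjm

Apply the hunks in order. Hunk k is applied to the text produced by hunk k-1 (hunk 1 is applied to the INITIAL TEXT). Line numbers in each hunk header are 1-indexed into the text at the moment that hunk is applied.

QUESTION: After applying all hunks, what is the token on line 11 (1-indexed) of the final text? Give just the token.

Hunk 1: at line 6 remove [vkkzg] add [pxpdz] -> 10 lines: akk xkem xrlgn ykr ioqy dmel khp pxpdz pabjm eawcm
Hunk 2: at line 2 remove [ykr] add [efs,qhxkn] -> 11 lines: akk xkem xrlgn efs qhxkn ioqy dmel khp pxpdz pabjm eawcm
Hunk 3: at line 7 remove [pxpdz] add [uirof,wzfz] -> 12 lines: akk xkem xrlgn efs qhxkn ioqy dmel khp uirof wzfz pabjm eawcm
Hunk 4: at line 8 remove [uirof,wzfz] add [kfq] -> 11 lines: akk xkem xrlgn efs qhxkn ioqy dmel khp kfq pabjm eawcm
Hunk 5: at line 2 remove [efs] add [mzbo,ymptc] -> 12 lines: akk xkem xrlgn mzbo ymptc qhxkn ioqy dmel khp kfq pabjm eawcm
Hunk 6: at line 6 remove [dmel,khp] add [nbrrv] -> 11 lines: akk xkem xrlgn mzbo ymptc qhxkn ioqy nbrrv kfq pabjm eawcm
Final line 11: eawcm

Answer: eawcm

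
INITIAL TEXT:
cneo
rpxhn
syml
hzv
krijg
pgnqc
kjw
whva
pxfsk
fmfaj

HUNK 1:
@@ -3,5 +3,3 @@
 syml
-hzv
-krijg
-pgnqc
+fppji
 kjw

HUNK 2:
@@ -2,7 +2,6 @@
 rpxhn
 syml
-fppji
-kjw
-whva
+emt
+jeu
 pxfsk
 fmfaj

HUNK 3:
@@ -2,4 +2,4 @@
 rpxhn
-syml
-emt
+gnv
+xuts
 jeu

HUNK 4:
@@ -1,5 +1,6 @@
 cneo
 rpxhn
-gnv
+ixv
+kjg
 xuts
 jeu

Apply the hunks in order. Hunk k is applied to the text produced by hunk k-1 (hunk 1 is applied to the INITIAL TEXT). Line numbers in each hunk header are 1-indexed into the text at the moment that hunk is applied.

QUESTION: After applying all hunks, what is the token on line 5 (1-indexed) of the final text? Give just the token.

Answer: xuts

Derivation:
Hunk 1: at line 3 remove [hzv,krijg,pgnqc] add [fppji] -> 8 lines: cneo rpxhn syml fppji kjw whva pxfsk fmfaj
Hunk 2: at line 2 remove [fppji,kjw,whva] add [emt,jeu] -> 7 lines: cneo rpxhn syml emt jeu pxfsk fmfaj
Hunk 3: at line 2 remove [syml,emt] add [gnv,xuts] -> 7 lines: cneo rpxhn gnv xuts jeu pxfsk fmfaj
Hunk 4: at line 1 remove [gnv] add [ixv,kjg] -> 8 lines: cneo rpxhn ixv kjg xuts jeu pxfsk fmfaj
Final line 5: xuts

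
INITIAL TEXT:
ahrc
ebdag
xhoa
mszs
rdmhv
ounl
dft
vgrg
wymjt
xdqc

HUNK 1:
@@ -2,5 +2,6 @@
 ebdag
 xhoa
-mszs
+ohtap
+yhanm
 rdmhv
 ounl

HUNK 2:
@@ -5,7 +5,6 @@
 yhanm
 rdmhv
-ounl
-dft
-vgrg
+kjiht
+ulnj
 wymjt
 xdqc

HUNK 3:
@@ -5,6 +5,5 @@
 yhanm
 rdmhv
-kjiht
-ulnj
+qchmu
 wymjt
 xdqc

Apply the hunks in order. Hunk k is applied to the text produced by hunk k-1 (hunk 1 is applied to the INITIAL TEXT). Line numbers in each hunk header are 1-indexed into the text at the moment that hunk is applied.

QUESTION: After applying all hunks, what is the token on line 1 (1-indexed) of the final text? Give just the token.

Answer: ahrc

Derivation:
Hunk 1: at line 2 remove [mszs] add [ohtap,yhanm] -> 11 lines: ahrc ebdag xhoa ohtap yhanm rdmhv ounl dft vgrg wymjt xdqc
Hunk 2: at line 5 remove [ounl,dft,vgrg] add [kjiht,ulnj] -> 10 lines: ahrc ebdag xhoa ohtap yhanm rdmhv kjiht ulnj wymjt xdqc
Hunk 3: at line 5 remove [kjiht,ulnj] add [qchmu] -> 9 lines: ahrc ebdag xhoa ohtap yhanm rdmhv qchmu wymjt xdqc
Final line 1: ahrc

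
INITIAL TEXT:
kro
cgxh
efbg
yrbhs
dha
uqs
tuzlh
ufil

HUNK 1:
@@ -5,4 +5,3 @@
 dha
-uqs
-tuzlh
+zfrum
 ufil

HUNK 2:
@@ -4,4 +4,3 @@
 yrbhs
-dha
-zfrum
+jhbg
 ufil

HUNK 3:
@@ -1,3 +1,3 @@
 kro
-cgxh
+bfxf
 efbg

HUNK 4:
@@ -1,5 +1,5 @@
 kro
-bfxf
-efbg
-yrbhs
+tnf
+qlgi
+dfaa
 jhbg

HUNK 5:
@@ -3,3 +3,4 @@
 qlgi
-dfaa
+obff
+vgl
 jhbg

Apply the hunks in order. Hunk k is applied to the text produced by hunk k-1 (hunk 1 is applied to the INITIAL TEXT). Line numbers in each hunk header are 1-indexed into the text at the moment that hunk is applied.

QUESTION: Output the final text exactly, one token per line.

Answer: kro
tnf
qlgi
obff
vgl
jhbg
ufil

Derivation:
Hunk 1: at line 5 remove [uqs,tuzlh] add [zfrum] -> 7 lines: kro cgxh efbg yrbhs dha zfrum ufil
Hunk 2: at line 4 remove [dha,zfrum] add [jhbg] -> 6 lines: kro cgxh efbg yrbhs jhbg ufil
Hunk 3: at line 1 remove [cgxh] add [bfxf] -> 6 lines: kro bfxf efbg yrbhs jhbg ufil
Hunk 4: at line 1 remove [bfxf,efbg,yrbhs] add [tnf,qlgi,dfaa] -> 6 lines: kro tnf qlgi dfaa jhbg ufil
Hunk 5: at line 3 remove [dfaa] add [obff,vgl] -> 7 lines: kro tnf qlgi obff vgl jhbg ufil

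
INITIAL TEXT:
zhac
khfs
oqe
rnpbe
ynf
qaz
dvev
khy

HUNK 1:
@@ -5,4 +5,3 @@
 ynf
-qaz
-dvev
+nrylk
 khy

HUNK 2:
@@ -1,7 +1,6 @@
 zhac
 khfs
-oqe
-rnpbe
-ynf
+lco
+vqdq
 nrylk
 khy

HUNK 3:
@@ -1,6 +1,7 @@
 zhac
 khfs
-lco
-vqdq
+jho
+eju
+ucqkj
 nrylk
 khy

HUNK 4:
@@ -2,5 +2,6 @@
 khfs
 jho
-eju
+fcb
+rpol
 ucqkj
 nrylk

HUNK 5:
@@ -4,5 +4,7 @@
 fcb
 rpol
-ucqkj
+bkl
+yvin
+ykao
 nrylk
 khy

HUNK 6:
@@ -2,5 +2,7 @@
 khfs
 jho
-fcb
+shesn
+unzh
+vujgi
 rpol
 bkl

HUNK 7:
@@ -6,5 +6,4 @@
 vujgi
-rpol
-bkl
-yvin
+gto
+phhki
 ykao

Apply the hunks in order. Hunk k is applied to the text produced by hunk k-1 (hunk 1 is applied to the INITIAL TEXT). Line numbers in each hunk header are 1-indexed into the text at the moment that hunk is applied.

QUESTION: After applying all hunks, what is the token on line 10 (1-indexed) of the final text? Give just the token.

Hunk 1: at line 5 remove [qaz,dvev] add [nrylk] -> 7 lines: zhac khfs oqe rnpbe ynf nrylk khy
Hunk 2: at line 1 remove [oqe,rnpbe,ynf] add [lco,vqdq] -> 6 lines: zhac khfs lco vqdq nrylk khy
Hunk 3: at line 1 remove [lco,vqdq] add [jho,eju,ucqkj] -> 7 lines: zhac khfs jho eju ucqkj nrylk khy
Hunk 4: at line 2 remove [eju] add [fcb,rpol] -> 8 lines: zhac khfs jho fcb rpol ucqkj nrylk khy
Hunk 5: at line 4 remove [ucqkj] add [bkl,yvin,ykao] -> 10 lines: zhac khfs jho fcb rpol bkl yvin ykao nrylk khy
Hunk 6: at line 2 remove [fcb] add [shesn,unzh,vujgi] -> 12 lines: zhac khfs jho shesn unzh vujgi rpol bkl yvin ykao nrylk khy
Hunk 7: at line 6 remove [rpol,bkl,yvin] add [gto,phhki] -> 11 lines: zhac khfs jho shesn unzh vujgi gto phhki ykao nrylk khy
Final line 10: nrylk

Answer: nrylk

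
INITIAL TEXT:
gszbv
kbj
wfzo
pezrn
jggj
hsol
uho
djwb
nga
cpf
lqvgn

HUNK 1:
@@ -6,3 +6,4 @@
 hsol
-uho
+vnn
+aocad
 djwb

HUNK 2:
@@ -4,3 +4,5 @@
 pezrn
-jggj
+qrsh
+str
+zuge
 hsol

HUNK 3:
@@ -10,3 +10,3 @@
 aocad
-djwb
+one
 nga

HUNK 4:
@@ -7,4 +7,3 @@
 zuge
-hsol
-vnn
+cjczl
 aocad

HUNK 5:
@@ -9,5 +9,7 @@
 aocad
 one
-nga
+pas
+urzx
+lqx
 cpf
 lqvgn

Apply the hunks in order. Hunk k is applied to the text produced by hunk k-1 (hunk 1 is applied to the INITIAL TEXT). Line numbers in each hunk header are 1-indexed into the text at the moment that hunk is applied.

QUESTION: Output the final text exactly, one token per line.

Hunk 1: at line 6 remove [uho] add [vnn,aocad] -> 12 lines: gszbv kbj wfzo pezrn jggj hsol vnn aocad djwb nga cpf lqvgn
Hunk 2: at line 4 remove [jggj] add [qrsh,str,zuge] -> 14 lines: gszbv kbj wfzo pezrn qrsh str zuge hsol vnn aocad djwb nga cpf lqvgn
Hunk 3: at line 10 remove [djwb] add [one] -> 14 lines: gszbv kbj wfzo pezrn qrsh str zuge hsol vnn aocad one nga cpf lqvgn
Hunk 4: at line 7 remove [hsol,vnn] add [cjczl] -> 13 lines: gszbv kbj wfzo pezrn qrsh str zuge cjczl aocad one nga cpf lqvgn
Hunk 5: at line 9 remove [nga] add [pas,urzx,lqx] -> 15 lines: gszbv kbj wfzo pezrn qrsh str zuge cjczl aocad one pas urzx lqx cpf lqvgn

Answer: gszbv
kbj
wfzo
pezrn
qrsh
str
zuge
cjczl
aocad
one
pas
urzx
lqx
cpf
lqvgn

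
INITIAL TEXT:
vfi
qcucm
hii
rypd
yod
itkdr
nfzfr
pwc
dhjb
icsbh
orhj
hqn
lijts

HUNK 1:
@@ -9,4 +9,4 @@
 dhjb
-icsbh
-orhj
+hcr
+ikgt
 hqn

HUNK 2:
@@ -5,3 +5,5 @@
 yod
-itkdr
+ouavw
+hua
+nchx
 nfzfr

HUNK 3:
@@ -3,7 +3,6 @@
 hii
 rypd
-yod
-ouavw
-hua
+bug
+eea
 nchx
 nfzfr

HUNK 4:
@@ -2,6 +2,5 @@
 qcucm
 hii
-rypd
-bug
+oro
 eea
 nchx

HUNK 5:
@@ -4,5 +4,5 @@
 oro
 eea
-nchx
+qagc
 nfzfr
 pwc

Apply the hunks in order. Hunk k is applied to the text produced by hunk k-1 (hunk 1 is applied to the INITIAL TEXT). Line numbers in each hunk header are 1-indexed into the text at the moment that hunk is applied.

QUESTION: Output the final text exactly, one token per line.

Answer: vfi
qcucm
hii
oro
eea
qagc
nfzfr
pwc
dhjb
hcr
ikgt
hqn
lijts

Derivation:
Hunk 1: at line 9 remove [icsbh,orhj] add [hcr,ikgt] -> 13 lines: vfi qcucm hii rypd yod itkdr nfzfr pwc dhjb hcr ikgt hqn lijts
Hunk 2: at line 5 remove [itkdr] add [ouavw,hua,nchx] -> 15 lines: vfi qcucm hii rypd yod ouavw hua nchx nfzfr pwc dhjb hcr ikgt hqn lijts
Hunk 3: at line 3 remove [yod,ouavw,hua] add [bug,eea] -> 14 lines: vfi qcucm hii rypd bug eea nchx nfzfr pwc dhjb hcr ikgt hqn lijts
Hunk 4: at line 2 remove [rypd,bug] add [oro] -> 13 lines: vfi qcucm hii oro eea nchx nfzfr pwc dhjb hcr ikgt hqn lijts
Hunk 5: at line 4 remove [nchx] add [qagc] -> 13 lines: vfi qcucm hii oro eea qagc nfzfr pwc dhjb hcr ikgt hqn lijts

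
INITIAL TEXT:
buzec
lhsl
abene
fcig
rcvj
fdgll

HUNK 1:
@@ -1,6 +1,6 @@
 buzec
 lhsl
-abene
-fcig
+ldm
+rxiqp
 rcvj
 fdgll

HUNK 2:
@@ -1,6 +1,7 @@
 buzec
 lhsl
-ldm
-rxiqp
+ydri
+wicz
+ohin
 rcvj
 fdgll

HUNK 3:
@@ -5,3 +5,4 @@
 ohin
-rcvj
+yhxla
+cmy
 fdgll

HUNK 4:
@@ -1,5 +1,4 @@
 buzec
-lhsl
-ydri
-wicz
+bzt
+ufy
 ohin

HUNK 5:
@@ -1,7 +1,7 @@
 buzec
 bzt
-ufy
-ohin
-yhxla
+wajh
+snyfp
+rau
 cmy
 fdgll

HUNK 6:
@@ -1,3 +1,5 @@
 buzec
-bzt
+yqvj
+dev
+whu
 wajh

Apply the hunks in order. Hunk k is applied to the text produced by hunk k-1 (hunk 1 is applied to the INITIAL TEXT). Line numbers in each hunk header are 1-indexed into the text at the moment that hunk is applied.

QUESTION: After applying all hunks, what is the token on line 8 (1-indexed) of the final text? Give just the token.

Answer: cmy

Derivation:
Hunk 1: at line 1 remove [abene,fcig] add [ldm,rxiqp] -> 6 lines: buzec lhsl ldm rxiqp rcvj fdgll
Hunk 2: at line 1 remove [ldm,rxiqp] add [ydri,wicz,ohin] -> 7 lines: buzec lhsl ydri wicz ohin rcvj fdgll
Hunk 3: at line 5 remove [rcvj] add [yhxla,cmy] -> 8 lines: buzec lhsl ydri wicz ohin yhxla cmy fdgll
Hunk 4: at line 1 remove [lhsl,ydri,wicz] add [bzt,ufy] -> 7 lines: buzec bzt ufy ohin yhxla cmy fdgll
Hunk 5: at line 1 remove [ufy,ohin,yhxla] add [wajh,snyfp,rau] -> 7 lines: buzec bzt wajh snyfp rau cmy fdgll
Hunk 6: at line 1 remove [bzt] add [yqvj,dev,whu] -> 9 lines: buzec yqvj dev whu wajh snyfp rau cmy fdgll
Final line 8: cmy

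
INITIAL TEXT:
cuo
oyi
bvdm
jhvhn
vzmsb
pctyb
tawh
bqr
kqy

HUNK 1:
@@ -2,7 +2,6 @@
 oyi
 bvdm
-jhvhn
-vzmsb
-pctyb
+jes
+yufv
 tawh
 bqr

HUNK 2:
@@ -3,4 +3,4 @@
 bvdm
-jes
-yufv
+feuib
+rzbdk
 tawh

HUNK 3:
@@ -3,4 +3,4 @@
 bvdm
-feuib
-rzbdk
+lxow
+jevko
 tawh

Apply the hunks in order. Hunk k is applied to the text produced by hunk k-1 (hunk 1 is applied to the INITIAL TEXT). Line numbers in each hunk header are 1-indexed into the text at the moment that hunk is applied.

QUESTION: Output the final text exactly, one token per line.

Answer: cuo
oyi
bvdm
lxow
jevko
tawh
bqr
kqy

Derivation:
Hunk 1: at line 2 remove [jhvhn,vzmsb,pctyb] add [jes,yufv] -> 8 lines: cuo oyi bvdm jes yufv tawh bqr kqy
Hunk 2: at line 3 remove [jes,yufv] add [feuib,rzbdk] -> 8 lines: cuo oyi bvdm feuib rzbdk tawh bqr kqy
Hunk 3: at line 3 remove [feuib,rzbdk] add [lxow,jevko] -> 8 lines: cuo oyi bvdm lxow jevko tawh bqr kqy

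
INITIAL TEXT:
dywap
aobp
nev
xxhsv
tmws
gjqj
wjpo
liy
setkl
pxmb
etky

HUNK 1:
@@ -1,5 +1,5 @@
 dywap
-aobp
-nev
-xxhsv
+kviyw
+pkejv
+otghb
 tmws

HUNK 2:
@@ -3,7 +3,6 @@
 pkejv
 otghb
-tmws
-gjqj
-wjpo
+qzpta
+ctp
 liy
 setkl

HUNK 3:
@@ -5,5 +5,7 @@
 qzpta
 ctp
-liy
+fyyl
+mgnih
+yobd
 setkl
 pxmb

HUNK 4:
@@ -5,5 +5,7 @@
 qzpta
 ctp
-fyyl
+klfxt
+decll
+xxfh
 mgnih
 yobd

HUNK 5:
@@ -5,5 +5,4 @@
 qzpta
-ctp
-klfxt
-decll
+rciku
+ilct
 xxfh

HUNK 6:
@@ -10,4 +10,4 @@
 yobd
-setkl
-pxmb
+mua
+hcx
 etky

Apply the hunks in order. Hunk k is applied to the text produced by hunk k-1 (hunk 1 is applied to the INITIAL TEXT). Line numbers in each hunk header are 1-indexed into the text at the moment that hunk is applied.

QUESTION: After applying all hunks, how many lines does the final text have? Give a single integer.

Hunk 1: at line 1 remove [aobp,nev,xxhsv] add [kviyw,pkejv,otghb] -> 11 lines: dywap kviyw pkejv otghb tmws gjqj wjpo liy setkl pxmb etky
Hunk 2: at line 3 remove [tmws,gjqj,wjpo] add [qzpta,ctp] -> 10 lines: dywap kviyw pkejv otghb qzpta ctp liy setkl pxmb etky
Hunk 3: at line 5 remove [liy] add [fyyl,mgnih,yobd] -> 12 lines: dywap kviyw pkejv otghb qzpta ctp fyyl mgnih yobd setkl pxmb etky
Hunk 4: at line 5 remove [fyyl] add [klfxt,decll,xxfh] -> 14 lines: dywap kviyw pkejv otghb qzpta ctp klfxt decll xxfh mgnih yobd setkl pxmb etky
Hunk 5: at line 5 remove [ctp,klfxt,decll] add [rciku,ilct] -> 13 lines: dywap kviyw pkejv otghb qzpta rciku ilct xxfh mgnih yobd setkl pxmb etky
Hunk 6: at line 10 remove [setkl,pxmb] add [mua,hcx] -> 13 lines: dywap kviyw pkejv otghb qzpta rciku ilct xxfh mgnih yobd mua hcx etky
Final line count: 13

Answer: 13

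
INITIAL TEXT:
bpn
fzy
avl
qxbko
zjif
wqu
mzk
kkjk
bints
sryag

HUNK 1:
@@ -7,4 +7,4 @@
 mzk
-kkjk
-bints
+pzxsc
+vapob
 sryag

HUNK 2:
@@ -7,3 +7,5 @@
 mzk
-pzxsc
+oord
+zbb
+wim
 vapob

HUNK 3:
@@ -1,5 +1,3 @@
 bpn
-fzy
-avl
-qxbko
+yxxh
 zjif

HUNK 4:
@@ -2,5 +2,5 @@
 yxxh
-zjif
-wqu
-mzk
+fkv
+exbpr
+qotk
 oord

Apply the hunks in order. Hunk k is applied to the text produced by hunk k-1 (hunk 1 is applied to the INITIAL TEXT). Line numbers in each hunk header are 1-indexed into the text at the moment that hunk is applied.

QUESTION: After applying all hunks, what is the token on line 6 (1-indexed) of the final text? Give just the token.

Hunk 1: at line 7 remove [kkjk,bints] add [pzxsc,vapob] -> 10 lines: bpn fzy avl qxbko zjif wqu mzk pzxsc vapob sryag
Hunk 2: at line 7 remove [pzxsc] add [oord,zbb,wim] -> 12 lines: bpn fzy avl qxbko zjif wqu mzk oord zbb wim vapob sryag
Hunk 3: at line 1 remove [fzy,avl,qxbko] add [yxxh] -> 10 lines: bpn yxxh zjif wqu mzk oord zbb wim vapob sryag
Hunk 4: at line 2 remove [zjif,wqu,mzk] add [fkv,exbpr,qotk] -> 10 lines: bpn yxxh fkv exbpr qotk oord zbb wim vapob sryag
Final line 6: oord

Answer: oord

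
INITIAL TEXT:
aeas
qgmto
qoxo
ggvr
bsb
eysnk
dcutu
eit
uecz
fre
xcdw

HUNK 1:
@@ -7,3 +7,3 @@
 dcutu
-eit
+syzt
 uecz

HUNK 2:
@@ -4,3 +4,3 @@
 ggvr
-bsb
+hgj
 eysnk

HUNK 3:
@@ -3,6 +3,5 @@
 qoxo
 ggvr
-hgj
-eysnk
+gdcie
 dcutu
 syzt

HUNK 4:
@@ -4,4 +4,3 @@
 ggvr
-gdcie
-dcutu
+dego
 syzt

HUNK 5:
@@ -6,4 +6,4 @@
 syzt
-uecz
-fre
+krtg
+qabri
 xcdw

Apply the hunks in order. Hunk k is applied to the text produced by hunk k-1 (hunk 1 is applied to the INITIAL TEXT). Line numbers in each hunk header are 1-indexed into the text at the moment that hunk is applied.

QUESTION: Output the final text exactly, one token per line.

Hunk 1: at line 7 remove [eit] add [syzt] -> 11 lines: aeas qgmto qoxo ggvr bsb eysnk dcutu syzt uecz fre xcdw
Hunk 2: at line 4 remove [bsb] add [hgj] -> 11 lines: aeas qgmto qoxo ggvr hgj eysnk dcutu syzt uecz fre xcdw
Hunk 3: at line 3 remove [hgj,eysnk] add [gdcie] -> 10 lines: aeas qgmto qoxo ggvr gdcie dcutu syzt uecz fre xcdw
Hunk 4: at line 4 remove [gdcie,dcutu] add [dego] -> 9 lines: aeas qgmto qoxo ggvr dego syzt uecz fre xcdw
Hunk 5: at line 6 remove [uecz,fre] add [krtg,qabri] -> 9 lines: aeas qgmto qoxo ggvr dego syzt krtg qabri xcdw

Answer: aeas
qgmto
qoxo
ggvr
dego
syzt
krtg
qabri
xcdw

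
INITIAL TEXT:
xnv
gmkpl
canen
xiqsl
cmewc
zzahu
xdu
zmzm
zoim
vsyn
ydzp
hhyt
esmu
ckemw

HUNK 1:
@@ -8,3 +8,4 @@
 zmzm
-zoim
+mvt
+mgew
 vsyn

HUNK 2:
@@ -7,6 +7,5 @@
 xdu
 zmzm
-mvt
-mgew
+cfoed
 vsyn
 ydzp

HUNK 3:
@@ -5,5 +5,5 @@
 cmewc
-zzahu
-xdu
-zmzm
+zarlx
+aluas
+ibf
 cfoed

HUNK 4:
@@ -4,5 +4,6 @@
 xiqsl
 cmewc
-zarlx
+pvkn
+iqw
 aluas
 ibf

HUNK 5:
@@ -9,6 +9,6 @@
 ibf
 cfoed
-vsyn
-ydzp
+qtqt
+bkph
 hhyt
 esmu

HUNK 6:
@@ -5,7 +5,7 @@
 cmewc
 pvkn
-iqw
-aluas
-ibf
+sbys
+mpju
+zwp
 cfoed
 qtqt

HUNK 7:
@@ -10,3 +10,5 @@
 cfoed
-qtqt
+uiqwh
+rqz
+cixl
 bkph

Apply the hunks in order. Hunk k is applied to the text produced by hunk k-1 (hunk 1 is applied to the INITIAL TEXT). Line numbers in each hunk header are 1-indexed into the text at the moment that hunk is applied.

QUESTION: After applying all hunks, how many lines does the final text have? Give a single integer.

Answer: 17

Derivation:
Hunk 1: at line 8 remove [zoim] add [mvt,mgew] -> 15 lines: xnv gmkpl canen xiqsl cmewc zzahu xdu zmzm mvt mgew vsyn ydzp hhyt esmu ckemw
Hunk 2: at line 7 remove [mvt,mgew] add [cfoed] -> 14 lines: xnv gmkpl canen xiqsl cmewc zzahu xdu zmzm cfoed vsyn ydzp hhyt esmu ckemw
Hunk 3: at line 5 remove [zzahu,xdu,zmzm] add [zarlx,aluas,ibf] -> 14 lines: xnv gmkpl canen xiqsl cmewc zarlx aluas ibf cfoed vsyn ydzp hhyt esmu ckemw
Hunk 4: at line 4 remove [zarlx] add [pvkn,iqw] -> 15 lines: xnv gmkpl canen xiqsl cmewc pvkn iqw aluas ibf cfoed vsyn ydzp hhyt esmu ckemw
Hunk 5: at line 9 remove [vsyn,ydzp] add [qtqt,bkph] -> 15 lines: xnv gmkpl canen xiqsl cmewc pvkn iqw aluas ibf cfoed qtqt bkph hhyt esmu ckemw
Hunk 6: at line 5 remove [iqw,aluas,ibf] add [sbys,mpju,zwp] -> 15 lines: xnv gmkpl canen xiqsl cmewc pvkn sbys mpju zwp cfoed qtqt bkph hhyt esmu ckemw
Hunk 7: at line 10 remove [qtqt] add [uiqwh,rqz,cixl] -> 17 lines: xnv gmkpl canen xiqsl cmewc pvkn sbys mpju zwp cfoed uiqwh rqz cixl bkph hhyt esmu ckemw
Final line count: 17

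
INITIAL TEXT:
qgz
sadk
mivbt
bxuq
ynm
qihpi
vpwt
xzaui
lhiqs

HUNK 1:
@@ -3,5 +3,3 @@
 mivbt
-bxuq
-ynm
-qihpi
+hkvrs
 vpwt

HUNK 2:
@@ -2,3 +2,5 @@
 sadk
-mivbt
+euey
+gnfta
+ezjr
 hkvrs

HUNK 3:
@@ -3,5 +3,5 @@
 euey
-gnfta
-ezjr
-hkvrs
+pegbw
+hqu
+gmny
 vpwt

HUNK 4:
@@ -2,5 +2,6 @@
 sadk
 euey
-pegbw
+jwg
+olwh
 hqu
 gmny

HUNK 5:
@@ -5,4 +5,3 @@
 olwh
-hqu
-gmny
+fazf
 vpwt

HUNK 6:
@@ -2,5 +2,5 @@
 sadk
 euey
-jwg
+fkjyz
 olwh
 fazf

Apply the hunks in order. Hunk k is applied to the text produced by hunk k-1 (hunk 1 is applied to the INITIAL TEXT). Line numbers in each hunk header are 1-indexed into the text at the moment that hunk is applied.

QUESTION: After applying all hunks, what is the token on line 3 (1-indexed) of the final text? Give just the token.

Hunk 1: at line 3 remove [bxuq,ynm,qihpi] add [hkvrs] -> 7 lines: qgz sadk mivbt hkvrs vpwt xzaui lhiqs
Hunk 2: at line 2 remove [mivbt] add [euey,gnfta,ezjr] -> 9 lines: qgz sadk euey gnfta ezjr hkvrs vpwt xzaui lhiqs
Hunk 3: at line 3 remove [gnfta,ezjr,hkvrs] add [pegbw,hqu,gmny] -> 9 lines: qgz sadk euey pegbw hqu gmny vpwt xzaui lhiqs
Hunk 4: at line 2 remove [pegbw] add [jwg,olwh] -> 10 lines: qgz sadk euey jwg olwh hqu gmny vpwt xzaui lhiqs
Hunk 5: at line 5 remove [hqu,gmny] add [fazf] -> 9 lines: qgz sadk euey jwg olwh fazf vpwt xzaui lhiqs
Hunk 6: at line 2 remove [jwg] add [fkjyz] -> 9 lines: qgz sadk euey fkjyz olwh fazf vpwt xzaui lhiqs
Final line 3: euey

Answer: euey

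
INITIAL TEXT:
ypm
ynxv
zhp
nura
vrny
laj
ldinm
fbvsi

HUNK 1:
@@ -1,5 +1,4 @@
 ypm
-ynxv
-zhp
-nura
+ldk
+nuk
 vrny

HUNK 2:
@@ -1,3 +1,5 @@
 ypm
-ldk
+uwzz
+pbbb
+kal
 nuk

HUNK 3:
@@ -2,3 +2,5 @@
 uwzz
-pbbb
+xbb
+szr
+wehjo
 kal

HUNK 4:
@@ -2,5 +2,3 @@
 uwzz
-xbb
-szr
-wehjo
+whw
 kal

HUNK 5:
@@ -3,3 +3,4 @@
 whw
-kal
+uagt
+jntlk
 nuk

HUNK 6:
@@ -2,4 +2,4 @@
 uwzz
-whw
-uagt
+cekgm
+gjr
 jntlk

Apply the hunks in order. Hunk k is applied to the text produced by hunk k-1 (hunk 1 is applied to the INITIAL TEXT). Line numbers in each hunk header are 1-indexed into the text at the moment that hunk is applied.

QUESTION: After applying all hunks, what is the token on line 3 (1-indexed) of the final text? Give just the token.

Hunk 1: at line 1 remove [ynxv,zhp,nura] add [ldk,nuk] -> 7 lines: ypm ldk nuk vrny laj ldinm fbvsi
Hunk 2: at line 1 remove [ldk] add [uwzz,pbbb,kal] -> 9 lines: ypm uwzz pbbb kal nuk vrny laj ldinm fbvsi
Hunk 3: at line 2 remove [pbbb] add [xbb,szr,wehjo] -> 11 lines: ypm uwzz xbb szr wehjo kal nuk vrny laj ldinm fbvsi
Hunk 4: at line 2 remove [xbb,szr,wehjo] add [whw] -> 9 lines: ypm uwzz whw kal nuk vrny laj ldinm fbvsi
Hunk 5: at line 3 remove [kal] add [uagt,jntlk] -> 10 lines: ypm uwzz whw uagt jntlk nuk vrny laj ldinm fbvsi
Hunk 6: at line 2 remove [whw,uagt] add [cekgm,gjr] -> 10 lines: ypm uwzz cekgm gjr jntlk nuk vrny laj ldinm fbvsi
Final line 3: cekgm

Answer: cekgm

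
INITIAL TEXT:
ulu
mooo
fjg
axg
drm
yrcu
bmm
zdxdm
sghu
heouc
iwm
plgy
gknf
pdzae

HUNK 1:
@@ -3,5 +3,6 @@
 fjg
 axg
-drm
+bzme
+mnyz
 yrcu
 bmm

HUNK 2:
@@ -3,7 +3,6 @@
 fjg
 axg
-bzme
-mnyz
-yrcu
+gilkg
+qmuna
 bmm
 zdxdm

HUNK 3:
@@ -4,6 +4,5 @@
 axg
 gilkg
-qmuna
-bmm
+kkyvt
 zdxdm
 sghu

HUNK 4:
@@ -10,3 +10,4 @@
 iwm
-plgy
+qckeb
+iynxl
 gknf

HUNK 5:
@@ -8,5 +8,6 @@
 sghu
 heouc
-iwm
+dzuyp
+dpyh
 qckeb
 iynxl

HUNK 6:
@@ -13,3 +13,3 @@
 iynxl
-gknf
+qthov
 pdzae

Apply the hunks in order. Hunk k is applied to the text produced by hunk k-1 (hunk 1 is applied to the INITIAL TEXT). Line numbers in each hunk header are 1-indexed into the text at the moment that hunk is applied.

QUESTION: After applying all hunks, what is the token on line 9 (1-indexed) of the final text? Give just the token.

Hunk 1: at line 3 remove [drm] add [bzme,mnyz] -> 15 lines: ulu mooo fjg axg bzme mnyz yrcu bmm zdxdm sghu heouc iwm plgy gknf pdzae
Hunk 2: at line 3 remove [bzme,mnyz,yrcu] add [gilkg,qmuna] -> 14 lines: ulu mooo fjg axg gilkg qmuna bmm zdxdm sghu heouc iwm plgy gknf pdzae
Hunk 3: at line 4 remove [qmuna,bmm] add [kkyvt] -> 13 lines: ulu mooo fjg axg gilkg kkyvt zdxdm sghu heouc iwm plgy gknf pdzae
Hunk 4: at line 10 remove [plgy] add [qckeb,iynxl] -> 14 lines: ulu mooo fjg axg gilkg kkyvt zdxdm sghu heouc iwm qckeb iynxl gknf pdzae
Hunk 5: at line 8 remove [iwm] add [dzuyp,dpyh] -> 15 lines: ulu mooo fjg axg gilkg kkyvt zdxdm sghu heouc dzuyp dpyh qckeb iynxl gknf pdzae
Hunk 6: at line 13 remove [gknf] add [qthov] -> 15 lines: ulu mooo fjg axg gilkg kkyvt zdxdm sghu heouc dzuyp dpyh qckeb iynxl qthov pdzae
Final line 9: heouc

Answer: heouc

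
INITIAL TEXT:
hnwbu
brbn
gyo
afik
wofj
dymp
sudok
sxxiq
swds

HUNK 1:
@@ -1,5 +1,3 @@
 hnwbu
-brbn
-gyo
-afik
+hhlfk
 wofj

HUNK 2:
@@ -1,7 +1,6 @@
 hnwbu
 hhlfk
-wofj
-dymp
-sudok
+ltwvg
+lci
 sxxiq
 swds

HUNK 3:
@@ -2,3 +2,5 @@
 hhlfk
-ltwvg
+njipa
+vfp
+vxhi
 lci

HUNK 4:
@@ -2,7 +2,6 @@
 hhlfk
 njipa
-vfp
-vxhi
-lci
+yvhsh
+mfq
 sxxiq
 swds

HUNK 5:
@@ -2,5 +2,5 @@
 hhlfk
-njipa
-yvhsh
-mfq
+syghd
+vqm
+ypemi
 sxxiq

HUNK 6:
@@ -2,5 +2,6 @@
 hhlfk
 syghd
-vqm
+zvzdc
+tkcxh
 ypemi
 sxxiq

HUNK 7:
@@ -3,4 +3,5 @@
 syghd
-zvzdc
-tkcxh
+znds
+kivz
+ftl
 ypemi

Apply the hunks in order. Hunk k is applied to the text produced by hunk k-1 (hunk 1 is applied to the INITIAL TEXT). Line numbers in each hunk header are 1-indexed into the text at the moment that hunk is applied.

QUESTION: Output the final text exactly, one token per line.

Hunk 1: at line 1 remove [brbn,gyo,afik] add [hhlfk] -> 7 lines: hnwbu hhlfk wofj dymp sudok sxxiq swds
Hunk 2: at line 1 remove [wofj,dymp,sudok] add [ltwvg,lci] -> 6 lines: hnwbu hhlfk ltwvg lci sxxiq swds
Hunk 3: at line 2 remove [ltwvg] add [njipa,vfp,vxhi] -> 8 lines: hnwbu hhlfk njipa vfp vxhi lci sxxiq swds
Hunk 4: at line 2 remove [vfp,vxhi,lci] add [yvhsh,mfq] -> 7 lines: hnwbu hhlfk njipa yvhsh mfq sxxiq swds
Hunk 5: at line 2 remove [njipa,yvhsh,mfq] add [syghd,vqm,ypemi] -> 7 lines: hnwbu hhlfk syghd vqm ypemi sxxiq swds
Hunk 6: at line 2 remove [vqm] add [zvzdc,tkcxh] -> 8 lines: hnwbu hhlfk syghd zvzdc tkcxh ypemi sxxiq swds
Hunk 7: at line 3 remove [zvzdc,tkcxh] add [znds,kivz,ftl] -> 9 lines: hnwbu hhlfk syghd znds kivz ftl ypemi sxxiq swds

Answer: hnwbu
hhlfk
syghd
znds
kivz
ftl
ypemi
sxxiq
swds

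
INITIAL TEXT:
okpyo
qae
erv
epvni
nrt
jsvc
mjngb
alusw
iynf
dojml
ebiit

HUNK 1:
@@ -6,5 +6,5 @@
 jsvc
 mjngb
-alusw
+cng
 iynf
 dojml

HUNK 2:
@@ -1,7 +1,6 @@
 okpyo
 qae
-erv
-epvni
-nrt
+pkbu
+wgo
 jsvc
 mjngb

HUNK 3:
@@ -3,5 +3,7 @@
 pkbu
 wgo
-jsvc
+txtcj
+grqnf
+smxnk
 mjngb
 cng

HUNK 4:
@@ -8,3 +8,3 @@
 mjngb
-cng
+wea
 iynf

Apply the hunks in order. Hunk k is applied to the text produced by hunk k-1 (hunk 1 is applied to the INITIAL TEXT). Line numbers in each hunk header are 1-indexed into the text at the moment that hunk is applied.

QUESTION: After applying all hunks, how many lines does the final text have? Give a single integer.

Hunk 1: at line 6 remove [alusw] add [cng] -> 11 lines: okpyo qae erv epvni nrt jsvc mjngb cng iynf dojml ebiit
Hunk 2: at line 1 remove [erv,epvni,nrt] add [pkbu,wgo] -> 10 lines: okpyo qae pkbu wgo jsvc mjngb cng iynf dojml ebiit
Hunk 3: at line 3 remove [jsvc] add [txtcj,grqnf,smxnk] -> 12 lines: okpyo qae pkbu wgo txtcj grqnf smxnk mjngb cng iynf dojml ebiit
Hunk 4: at line 8 remove [cng] add [wea] -> 12 lines: okpyo qae pkbu wgo txtcj grqnf smxnk mjngb wea iynf dojml ebiit
Final line count: 12

Answer: 12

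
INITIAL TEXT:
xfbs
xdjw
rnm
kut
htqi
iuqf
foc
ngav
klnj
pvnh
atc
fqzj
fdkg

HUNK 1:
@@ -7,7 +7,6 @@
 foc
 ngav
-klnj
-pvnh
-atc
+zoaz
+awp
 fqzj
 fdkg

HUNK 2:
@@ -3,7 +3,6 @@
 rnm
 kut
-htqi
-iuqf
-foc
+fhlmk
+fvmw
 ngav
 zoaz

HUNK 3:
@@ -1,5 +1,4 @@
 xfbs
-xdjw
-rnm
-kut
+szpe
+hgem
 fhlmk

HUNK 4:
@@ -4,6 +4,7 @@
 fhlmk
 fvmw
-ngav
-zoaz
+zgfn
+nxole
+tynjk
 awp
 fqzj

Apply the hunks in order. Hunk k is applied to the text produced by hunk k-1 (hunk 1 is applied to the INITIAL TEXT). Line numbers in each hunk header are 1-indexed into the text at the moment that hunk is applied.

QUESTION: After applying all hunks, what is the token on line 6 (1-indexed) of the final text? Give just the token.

Answer: zgfn

Derivation:
Hunk 1: at line 7 remove [klnj,pvnh,atc] add [zoaz,awp] -> 12 lines: xfbs xdjw rnm kut htqi iuqf foc ngav zoaz awp fqzj fdkg
Hunk 2: at line 3 remove [htqi,iuqf,foc] add [fhlmk,fvmw] -> 11 lines: xfbs xdjw rnm kut fhlmk fvmw ngav zoaz awp fqzj fdkg
Hunk 3: at line 1 remove [xdjw,rnm,kut] add [szpe,hgem] -> 10 lines: xfbs szpe hgem fhlmk fvmw ngav zoaz awp fqzj fdkg
Hunk 4: at line 4 remove [ngav,zoaz] add [zgfn,nxole,tynjk] -> 11 lines: xfbs szpe hgem fhlmk fvmw zgfn nxole tynjk awp fqzj fdkg
Final line 6: zgfn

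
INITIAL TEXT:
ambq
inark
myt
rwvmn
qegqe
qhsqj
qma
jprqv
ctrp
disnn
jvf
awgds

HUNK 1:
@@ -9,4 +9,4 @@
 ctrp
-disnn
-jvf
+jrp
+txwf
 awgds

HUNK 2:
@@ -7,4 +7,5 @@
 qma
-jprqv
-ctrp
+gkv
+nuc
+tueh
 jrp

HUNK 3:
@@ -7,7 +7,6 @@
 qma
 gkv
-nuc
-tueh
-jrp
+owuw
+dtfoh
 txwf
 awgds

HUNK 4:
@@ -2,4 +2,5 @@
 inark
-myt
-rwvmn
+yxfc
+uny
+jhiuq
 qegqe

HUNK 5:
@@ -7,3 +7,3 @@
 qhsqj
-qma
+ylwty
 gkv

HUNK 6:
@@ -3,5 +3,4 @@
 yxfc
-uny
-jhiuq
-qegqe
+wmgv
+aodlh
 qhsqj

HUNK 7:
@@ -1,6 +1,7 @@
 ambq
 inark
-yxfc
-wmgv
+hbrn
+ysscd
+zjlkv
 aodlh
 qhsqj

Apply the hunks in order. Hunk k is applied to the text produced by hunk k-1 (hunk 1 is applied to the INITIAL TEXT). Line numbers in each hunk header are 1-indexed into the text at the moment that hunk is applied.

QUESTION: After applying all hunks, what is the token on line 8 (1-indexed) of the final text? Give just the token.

Hunk 1: at line 9 remove [disnn,jvf] add [jrp,txwf] -> 12 lines: ambq inark myt rwvmn qegqe qhsqj qma jprqv ctrp jrp txwf awgds
Hunk 2: at line 7 remove [jprqv,ctrp] add [gkv,nuc,tueh] -> 13 lines: ambq inark myt rwvmn qegqe qhsqj qma gkv nuc tueh jrp txwf awgds
Hunk 3: at line 7 remove [nuc,tueh,jrp] add [owuw,dtfoh] -> 12 lines: ambq inark myt rwvmn qegqe qhsqj qma gkv owuw dtfoh txwf awgds
Hunk 4: at line 2 remove [myt,rwvmn] add [yxfc,uny,jhiuq] -> 13 lines: ambq inark yxfc uny jhiuq qegqe qhsqj qma gkv owuw dtfoh txwf awgds
Hunk 5: at line 7 remove [qma] add [ylwty] -> 13 lines: ambq inark yxfc uny jhiuq qegqe qhsqj ylwty gkv owuw dtfoh txwf awgds
Hunk 6: at line 3 remove [uny,jhiuq,qegqe] add [wmgv,aodlh] -> 12 lines: ambq inark yxfc wmgv aodlh qhsqj ylwty gkv owuw dtfoh txwf awgds
Hunk 7: at line 1 remove [yxfc,wmgv] add [hbrn,ysscd,zjlkv] -> 13 lines: ambq inark hbrn ysscd zjlkv aodlh qhsqj ylwty gkv owuw dtfoh txwf awgds
Final line 8: ylwty

Answer: ylwty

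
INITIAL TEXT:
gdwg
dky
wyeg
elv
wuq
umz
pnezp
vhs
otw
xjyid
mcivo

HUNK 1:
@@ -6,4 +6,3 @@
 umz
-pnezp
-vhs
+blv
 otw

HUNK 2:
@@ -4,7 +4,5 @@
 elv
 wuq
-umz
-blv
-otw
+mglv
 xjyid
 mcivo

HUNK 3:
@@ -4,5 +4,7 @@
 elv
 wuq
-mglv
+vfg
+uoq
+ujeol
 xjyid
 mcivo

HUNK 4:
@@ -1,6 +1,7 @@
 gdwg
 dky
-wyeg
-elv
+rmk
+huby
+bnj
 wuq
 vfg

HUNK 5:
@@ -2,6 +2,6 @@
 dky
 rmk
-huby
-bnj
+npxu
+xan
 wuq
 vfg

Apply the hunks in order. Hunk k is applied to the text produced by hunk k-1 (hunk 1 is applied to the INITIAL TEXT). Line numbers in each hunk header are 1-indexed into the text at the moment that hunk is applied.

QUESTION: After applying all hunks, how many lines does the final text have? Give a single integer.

Answer: 11

Derivation:
Hunk 1: at line 6 remove [pnezp,vhs] add [blv] -> 10 lines: gdwg dky wyeg elv wuq umz blv otw xjyid mcivo
Hunk 2: at line 4 remove [umz,blv,otw] add [mglv] -> 8 lines: gdwg dky wyeg elv wuq mglv xjyid mcivo
Hunk 3: at line 4 remove [mglv] add [vfg,uoq,ujeol] -> 10 lines: gdwg dky wyeg elv wuq vfg uoq ujeol xjyid mcivo
Hunk 4: at line 1 remove [wyeg,elv] add [rmk,huby,bnj] -> 11 lines: gdwg dky rmk huby bnj wuq vfg uoq ujeol xjyid mcivo
Hunk 5: at line 2 remove [huby,bnj] add [npxu,xan] -> 11 lines: gdwg dky rmk npxu xan wuq vfg uoq ujeol xjyid mcivo
Final line count: 11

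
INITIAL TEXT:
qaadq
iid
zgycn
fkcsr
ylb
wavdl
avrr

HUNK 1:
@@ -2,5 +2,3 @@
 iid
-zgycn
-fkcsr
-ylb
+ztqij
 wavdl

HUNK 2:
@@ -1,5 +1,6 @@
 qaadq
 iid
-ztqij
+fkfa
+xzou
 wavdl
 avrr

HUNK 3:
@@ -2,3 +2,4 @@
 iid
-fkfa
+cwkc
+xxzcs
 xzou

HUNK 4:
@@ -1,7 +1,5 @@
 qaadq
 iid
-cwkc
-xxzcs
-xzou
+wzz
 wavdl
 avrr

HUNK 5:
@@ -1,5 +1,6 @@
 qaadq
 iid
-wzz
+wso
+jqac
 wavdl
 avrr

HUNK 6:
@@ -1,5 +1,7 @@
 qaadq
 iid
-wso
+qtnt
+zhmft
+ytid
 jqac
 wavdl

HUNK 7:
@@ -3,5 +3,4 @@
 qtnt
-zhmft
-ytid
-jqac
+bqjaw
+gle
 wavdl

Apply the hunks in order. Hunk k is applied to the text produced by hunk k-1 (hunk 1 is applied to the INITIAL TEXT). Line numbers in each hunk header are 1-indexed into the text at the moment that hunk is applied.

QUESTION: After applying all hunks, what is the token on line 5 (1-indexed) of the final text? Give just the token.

Answer: gle

Derivation:
Hunk 1: at line 2 remove [zgycn,fkcsr,ylb] add [ztqij] -> 5 lines: qaadq iid ztqij wavdl avrr
Hunk 2: at line 1 remove [ztqij] add [fkfa,xzou] -> 6 lines: qaadq iid fkfa xzou wavdl avrr
Hunk 3: at line 2 remove [fkfa] add [cwkc,xxzcs] -> 7 lines: qaadq iid cwkc xxzcs xzou wavdl avrr
Hunk 4: at line 1 remove [cwkc,xxzcs,xzou] add [wzz] -> 5 lines: qaadq iid wzz wavdl avrr
Hunk 5: at line 1 remove [wzz] add [wso,jqac] -> 6 lines: qaadq iid wso jqac wavdl avrr
Hunk 6: at line 1 remove [wso] add [qtnt,zhmft,ytid] -> 8 lines: qaadq iid qtnt zhmft ytid jqac wavdl avrr
Hunk 7: at line 3 remove [zhmft,ytid,jqac] add [bqjaw,gle] -> 7 lines: qaadq iid qtnt bqjaw gle wavdl avrr
Final line 5: gle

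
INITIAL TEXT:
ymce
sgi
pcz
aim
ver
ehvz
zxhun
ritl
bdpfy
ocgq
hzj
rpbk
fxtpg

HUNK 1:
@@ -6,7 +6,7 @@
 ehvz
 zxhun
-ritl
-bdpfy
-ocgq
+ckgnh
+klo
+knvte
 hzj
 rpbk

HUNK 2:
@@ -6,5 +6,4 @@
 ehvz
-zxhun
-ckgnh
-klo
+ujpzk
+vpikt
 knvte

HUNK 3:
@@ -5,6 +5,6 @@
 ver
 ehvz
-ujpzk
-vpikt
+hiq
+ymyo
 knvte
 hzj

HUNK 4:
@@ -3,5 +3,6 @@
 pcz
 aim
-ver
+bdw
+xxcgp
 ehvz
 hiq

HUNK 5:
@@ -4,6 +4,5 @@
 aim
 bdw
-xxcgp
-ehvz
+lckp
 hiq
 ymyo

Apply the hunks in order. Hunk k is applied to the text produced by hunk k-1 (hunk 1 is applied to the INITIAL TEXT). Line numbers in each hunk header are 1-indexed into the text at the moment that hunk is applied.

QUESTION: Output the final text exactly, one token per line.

Answer: ymce
sgi
pcz
aim
bdw
lckp
hiq
ymyo
knvte
hzj
rpbk
fxtpg

Derivation:
Hunk 1: at line 6 remove [ritl,bdpfy,ocgq] add [ckgnh,klo,knvte] -> 13 lines: ymce sgi pcz aim ver ehvz zxhun ckgnh klo knvte hzj rpbk fxtpg
Hunk 2: at line 6 remove [zxhun,ckgnh,klo] add [ujpzk,vpikt] -> 12 lines: ymce sgi pcz aim ver ehvz ujpzk vpikt knvte hzj rpbk fxtpg
Hunk 3: at line 5 remove [ujpzk,vpikt] add [hiq,ymyo] -> 12 lines: ymce sgi pcz aim ver ehvz hiq ymyo knvte hzj rpbk fxtpg
Hunk 4: at line 3 remove [ver] add [bdw,xxcgp] -> 13 lines: ymce sgi pcz aim bdw xxcgp ehvz hiq ymyo knvte hzj rpbk fxtpg
Hunk 5: at line 4 remove [xxcgp,ehvz] add [lckp] -> 12 lines: ymce sgi pcz aim bdw lckp hiq ymyo knvte hzj rpbk fxtpg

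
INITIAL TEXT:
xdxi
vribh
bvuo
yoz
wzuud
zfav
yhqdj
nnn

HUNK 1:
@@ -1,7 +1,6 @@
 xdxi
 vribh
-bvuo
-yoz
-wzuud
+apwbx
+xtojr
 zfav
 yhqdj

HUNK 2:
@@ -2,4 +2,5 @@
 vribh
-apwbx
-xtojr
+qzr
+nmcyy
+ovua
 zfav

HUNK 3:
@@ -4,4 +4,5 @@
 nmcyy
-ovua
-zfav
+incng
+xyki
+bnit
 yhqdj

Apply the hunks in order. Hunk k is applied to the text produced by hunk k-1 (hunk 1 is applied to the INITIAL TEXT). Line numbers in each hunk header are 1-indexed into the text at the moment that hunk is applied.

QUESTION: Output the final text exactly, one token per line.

Answer: xdxi
vribh
qzr
nmcyy
incng
xyki
bnit
yhqdj
nnn

Derivation:
Hunk 1: at line 1 remove [bvuo,yoz,wzuud] add [apwbx,xtojr] -> 7 lines: xdxi vribh apwbx xtojr zfav yhqdj nnn
Hunk 2: at line 2 remove [apwbx,xtojr] add [qzr,nmcyy,ovua] -> 8 lines: xdxi vribh qzr nmcyy ovua zfav yhqdj nnn
Hunk 3: at line 4 remove [ovua,zfav] add [incng,xyki,bnit] -> 9 lines: xdxi vribh qzr nmcyy incng xyki bnit yhqdj nnn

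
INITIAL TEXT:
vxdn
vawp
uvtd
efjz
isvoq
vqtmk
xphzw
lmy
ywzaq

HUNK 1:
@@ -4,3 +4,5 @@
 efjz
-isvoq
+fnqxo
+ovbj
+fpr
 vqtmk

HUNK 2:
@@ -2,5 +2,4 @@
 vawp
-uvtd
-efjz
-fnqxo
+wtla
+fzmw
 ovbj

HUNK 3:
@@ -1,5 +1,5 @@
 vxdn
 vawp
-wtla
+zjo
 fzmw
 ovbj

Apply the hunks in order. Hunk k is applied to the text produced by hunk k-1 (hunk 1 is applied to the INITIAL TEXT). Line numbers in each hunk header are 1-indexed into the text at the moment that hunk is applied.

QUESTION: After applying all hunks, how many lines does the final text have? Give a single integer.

Answer: 10

Derivation:
Hunk 1: at line 4 remove [isvoq] add [fnqxo,ovbj,fpr] -> 11 lines: vxdn vawp uvtd efjz fnqxo ovbj fpr vqtmk xphzw lmy ywzaq
Hunk 2: at line 2 remove [uvtd,efjz,fnqxo] add [wtla,fzmw] -> 10 lines: vxdn vawp wtla fzmw ovbj fpr vqtmk xphzw lmy ywzaq
Hunk 3: at line 1 remove [wtla] add [zjo] -> 10 lines: vxdn vawp zjo fzmw ovbj fpr vqtmk xphzw lmy ywzaq
Final line count: 10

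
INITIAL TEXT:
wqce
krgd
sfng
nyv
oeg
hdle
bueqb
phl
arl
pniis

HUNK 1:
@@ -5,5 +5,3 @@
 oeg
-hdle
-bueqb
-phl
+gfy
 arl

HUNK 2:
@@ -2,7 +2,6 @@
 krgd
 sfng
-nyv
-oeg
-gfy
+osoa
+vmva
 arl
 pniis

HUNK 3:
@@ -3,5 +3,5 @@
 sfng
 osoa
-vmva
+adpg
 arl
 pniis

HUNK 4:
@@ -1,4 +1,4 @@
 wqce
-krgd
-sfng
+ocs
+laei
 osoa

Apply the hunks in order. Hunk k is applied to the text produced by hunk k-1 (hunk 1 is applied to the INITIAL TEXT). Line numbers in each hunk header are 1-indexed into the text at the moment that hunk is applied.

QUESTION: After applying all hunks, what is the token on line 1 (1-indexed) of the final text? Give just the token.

Answer: wqce

Derivation:
Hunk 1: at line 5 remove [hdle,bueqb,phl] add [gfy] -> 8 lines: wqce krgd sfng nyv oeg gfy arl pniis
Hunk 2: at line 2 remove [nyv,oeg,gfy] add [osoa,vmva] -> 7 lines: wqce krgd sfng osoa vmva arl pniis
Hunk 3: at line 3 remove [vmva] add [adpg] -> 7 lines: wqce krgd sfng osoa adpg arl pniis
Hunk 4: at line 1 remove [krgd,sfng] add [ocs,laei] -> 7 lines: wqce ocs laei osoa adpg arl pniis
Final line 1: wqce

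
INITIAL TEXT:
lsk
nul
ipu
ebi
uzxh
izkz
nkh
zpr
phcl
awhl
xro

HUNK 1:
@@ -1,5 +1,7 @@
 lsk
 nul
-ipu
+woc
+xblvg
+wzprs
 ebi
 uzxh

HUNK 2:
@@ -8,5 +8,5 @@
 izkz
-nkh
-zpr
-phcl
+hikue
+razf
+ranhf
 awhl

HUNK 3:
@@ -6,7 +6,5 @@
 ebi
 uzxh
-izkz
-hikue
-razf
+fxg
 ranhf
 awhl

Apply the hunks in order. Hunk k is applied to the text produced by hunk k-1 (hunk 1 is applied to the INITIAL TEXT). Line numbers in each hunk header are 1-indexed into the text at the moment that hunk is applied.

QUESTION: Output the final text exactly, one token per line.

Hunk 1: at line 1 remove [ipu] add [woc,xblvg,wzprs] -> 13 lines: lsk nul woc xblvg wzprs ebi uzxh izkz nkh zpr phcl awhl xro
Hunk 2: at line 8 remove [nkh,zpr,phcl] add [hikue,razf,ranhf] -> 13 lines: lsk nul woc xblvg wzprs ebi uzxh izkz hikue razf ranhf awhl xro
Hunk 3: at line 6 remove [izkz,hikue,razf] add [fxg] -> 11 lines: lsk nul woc xblvg wzprs ebi uzxh fxg ranhf awhl xro

Answer: lsk
nul
woc
xblvg
wzprs
ebi
uzxh
fxg
ranhf
awhl
xro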